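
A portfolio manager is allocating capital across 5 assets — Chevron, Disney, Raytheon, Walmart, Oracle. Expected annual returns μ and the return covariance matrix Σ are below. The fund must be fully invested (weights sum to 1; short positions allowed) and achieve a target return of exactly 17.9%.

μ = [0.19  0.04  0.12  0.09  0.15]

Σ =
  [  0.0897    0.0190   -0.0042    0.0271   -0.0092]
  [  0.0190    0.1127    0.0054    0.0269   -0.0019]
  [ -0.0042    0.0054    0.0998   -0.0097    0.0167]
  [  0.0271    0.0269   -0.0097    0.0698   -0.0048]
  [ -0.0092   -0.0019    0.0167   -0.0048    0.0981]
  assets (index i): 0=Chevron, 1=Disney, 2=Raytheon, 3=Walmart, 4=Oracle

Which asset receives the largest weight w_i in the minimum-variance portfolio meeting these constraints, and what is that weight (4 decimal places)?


Chevron (0.5519)

x=Σ⁻¹μ = [2.1347  -0.2258  1.1200  0.8115  1.5739]
y=Σ⁻¹𝟙 = [8.2206  4.4695  9.5646  11.4281  9.9821]
a=μᵀx=0.840079  b=𝟙ᵀx=5.414286  c=𝟙ᵀy=43.664873  D=ac−b²=7.367452
λ₁=(c·0.179−b)/D = (43.664873·0.179−5.414286)/7.367452 = 0.325991
λ₂=(a−b·0.179)/D = (0.840079−5.414286·0.179)/7.367452 = -0.017520
w* = 0.325991·x + -0.017520·y:
  w_0 = 0.325991·2.1347 + -0.017520·8.2206 = 0.5519  (Chevron)
  w_1 = 0.325991·-0.2258 + -0.017520·4.4695 = -0.1519  (Disney)
  w_2 = 0.325991·1.1200 + -0.017520·9.5646 = 0.1975  (Raytheon)
  w_3 = 0.325991·0.8115 + -0.017520·11.4281 = 0.0643  (Walmart)
  w_4 = 0.325991·1.5739 + -0.017520·9.9821 = 0.3382  (Oracle)
Σw_i=1.0000  μᵀw=0.1790
σ²=wᵀΣw=λ₁·μ_p+λ₂ = 0.325991·0.179 + -0.017520 = 0.040832 ≈ 0.0408


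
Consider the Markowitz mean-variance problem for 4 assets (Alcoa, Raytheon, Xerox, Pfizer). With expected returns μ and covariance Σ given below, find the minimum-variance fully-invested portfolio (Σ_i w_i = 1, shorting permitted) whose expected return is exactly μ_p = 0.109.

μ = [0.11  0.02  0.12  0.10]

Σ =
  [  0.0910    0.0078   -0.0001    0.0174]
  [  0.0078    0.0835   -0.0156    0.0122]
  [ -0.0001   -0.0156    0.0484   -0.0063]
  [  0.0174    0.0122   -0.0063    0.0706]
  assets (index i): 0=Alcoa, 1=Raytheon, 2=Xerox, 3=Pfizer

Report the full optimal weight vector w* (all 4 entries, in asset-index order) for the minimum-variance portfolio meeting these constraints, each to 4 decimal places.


x=Σ⁻¹μ = [0.9106  0.4814  2.8134  1.3599]
y=Σ⁻¹𝟙 = [7.4355  14.5304  26.9512  12.2258]
a=μᵀx=0.583387  b=𝟙ᵀx=5.565245  c=𝟙ᵀy=61.142961  D=ac−b²=4.698082
λ₁=(c·0.109−b)/D = (61.142961·0.109−5.565245)/4.698082 = 0.233997
λ₂=(a−b·0.109)/D = (0.583387−5.565245·0.109)/4.698082 = -0.004943
w* = 0.233997·x + -0.004943·y:
  w_0 = 0.233997·0.9106 + -0.004943·7.4355 = 0.1763  (Alcoa)
  w_1 = 0.233997·0.4814 + -0.004943·14.5304 = 0.0408  (Raytheon)
  w_2 = 0.233997·2.8134 + -0.004943·26.9512 = 0.5251  (Xerox)
  w_3 = 0.233997·1.3599 + -0.004943·12.2258 = 0.2578  (Pfizer)
Σw_i=1.0000  μᵀw=0.1090
σ²=wᵀΣw=λ₁·μ_p+λ₂ = 0.233997·0.109 + -0.004943 = 0.020562 ≈ 0.0206

0.1763  0.0408  0.5251  0.2578


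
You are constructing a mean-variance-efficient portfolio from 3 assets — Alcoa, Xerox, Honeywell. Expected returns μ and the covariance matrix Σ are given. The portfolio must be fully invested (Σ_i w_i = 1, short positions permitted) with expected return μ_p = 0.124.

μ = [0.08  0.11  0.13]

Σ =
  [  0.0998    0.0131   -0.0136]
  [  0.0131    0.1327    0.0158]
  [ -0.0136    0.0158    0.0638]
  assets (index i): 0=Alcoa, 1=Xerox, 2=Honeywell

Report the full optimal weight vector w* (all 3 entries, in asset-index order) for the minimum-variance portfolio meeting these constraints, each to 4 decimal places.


p=Σ⁻¹μ = [1.0313  0.4723  2.1405]
q=Σ⁻¹𝟙 = [11.7829  4.3351  17.1121]
a=μᵀp=0.412719  b=𝟙ᵀp=3.644072  c=𝟙ᵀq=33.230153  D=ac−b²=0.435450
λ₁=(c·0.124−b)/D = (33.230153·0.124−3.644072)/0.435450 = 1.094196
λ₂=(a−b·0.124)/D = (0.412719−3.644072·0.124)/0.435450 = -0.089898
w* = 1.094196·p + -0.089898·q:
  w_0 = 1.094196·1.0313 + -0.089898·11.7829 = 0.0692  (Alcoa)
  w_1 = 1.094196·0.4723 + -0.089898·4.3351 = 0.1270  (Xerox)
  w_2 = 1.094196·2.1405 + -0.089898·17.1121 = 0.8038  (Honeywell)
Σw_i=1.0000  μᵀw=0.1240
σ²=wᵀΣw=λ₁·μ_p+λ₂ = 1.094196·0.124 + -0.089898 = 0.045782 ≈ 0.0458

0.0692  0.1270  0.8038


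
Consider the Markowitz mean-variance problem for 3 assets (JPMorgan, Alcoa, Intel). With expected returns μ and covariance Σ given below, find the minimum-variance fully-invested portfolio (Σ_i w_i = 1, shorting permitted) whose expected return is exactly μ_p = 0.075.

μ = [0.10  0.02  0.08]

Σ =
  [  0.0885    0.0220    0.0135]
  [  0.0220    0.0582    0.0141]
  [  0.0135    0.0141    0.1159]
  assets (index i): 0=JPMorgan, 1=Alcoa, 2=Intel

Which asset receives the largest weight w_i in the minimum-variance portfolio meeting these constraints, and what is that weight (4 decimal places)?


JPMorgan (0.4608)

u=Σ⁻¹μ = [1.0929  -0.2121  0.5888]
v=Σ⁻¹𝟙 = [7.1234  12.9828  6.2190]
a=μᵀu=0.152144  b=𝟙ᵀu=1.469514  c=𝟙ᵀv=26.325151  D=ac−b²=1.845755
λ₁=(c·0.075−b)/D = (26.325151·0.075−1.469514)/1.845755 = 0.273532
λ₂=(a−b·0.075)/D = (0.152144−1.469514·0.075)/1.845755 = 0.022717
w* = 0.273532·u + 0.022717·v:
  w_0 = 0.273532·1.0929 + 0.022717·7.1234 = 0.4608  (JPMorgan)
  w_1 = 0.273532·-0.2121 + 0.022717·12.9828 = 0.2369  (Alcoa)
  w_2 = 0.273532·0.5888 + 0.022717·6.2190 = 0.3023  (Intel)
Σw_i=1.0000  μᵀw=0.0750
σ²=wᵀΣw=λ₁·μ_p+λ₂ = 0.273532·0.075 + 0.022717 = 0.043232 ≈ 0.0432


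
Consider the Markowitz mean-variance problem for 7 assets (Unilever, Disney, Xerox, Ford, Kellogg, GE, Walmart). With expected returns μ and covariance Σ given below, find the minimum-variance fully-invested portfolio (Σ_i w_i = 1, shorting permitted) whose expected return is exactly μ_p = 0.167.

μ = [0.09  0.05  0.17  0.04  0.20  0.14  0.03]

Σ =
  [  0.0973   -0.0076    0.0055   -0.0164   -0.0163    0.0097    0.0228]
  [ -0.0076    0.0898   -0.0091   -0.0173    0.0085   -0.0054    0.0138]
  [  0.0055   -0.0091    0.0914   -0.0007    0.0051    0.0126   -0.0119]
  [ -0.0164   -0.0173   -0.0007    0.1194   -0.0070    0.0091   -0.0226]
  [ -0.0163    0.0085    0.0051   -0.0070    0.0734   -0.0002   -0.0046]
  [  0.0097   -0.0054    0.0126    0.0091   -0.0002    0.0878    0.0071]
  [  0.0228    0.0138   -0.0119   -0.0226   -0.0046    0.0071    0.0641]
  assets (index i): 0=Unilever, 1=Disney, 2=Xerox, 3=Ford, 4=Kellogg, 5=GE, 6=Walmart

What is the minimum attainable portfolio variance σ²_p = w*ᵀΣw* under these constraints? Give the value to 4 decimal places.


0.0251

x=Σ⁻¹μ = [1.2763  0.6928  1.6059  0.8048  2.9295  1.1461  0.5301]
y=Σ⁻¹𝟙 = [11.3154  12.5033  12.0755  15.5356  16.4196  6.2205  17.0926]
a=μᵀx=1.216945  b=𝟙ᵀx=8.985373  c=𝟙ᵀy=91.162452  D=ac−b²=30.202778
λ₁=(c·0.167−b)/D = (91.162452·0.167−8.985373)/30.202778 = 0.206562
λ₂=(a−b·0.167)/D = (1.216945−8.985373·0.167)/30.202778 = -0.009390
w* = 0.206562·x + -0.009390·y:
  w_0 = 0.206562·1.2763 + -0.009390·11.3154 = 0.1574  (Unilever)
  w_1 = 0.206562·0.6928 + -0.009390·12.5033 = 0.0257  (Disney)
  w_2 = 0.206562·1.6059 + -0.009390·12.0755 = 0.2183  (Xerox)
  w_3 = 0.206562·0.8048 + -0.009390·15.5356 = 0.0204  (Ford)
  w_4 = 0.206562·2.9295 + -0.009390·16.4196 = 0.4509  (Kellogg)
  w_5 = 0.206562·1.1461 + -0.009390·6.2205 = 0.1783  (GE)
  w_6 = 0.206562·0.5301 + -0.009390·17.0926 = -0.0510  (Walmart)
Σw_i=1.0000  μᵀw=0.1670
σ²=wᵀΣw=λ₁·μ_p+λ₂ = 0.206562·0.167 + -0.009390 = 0.025106 ≈ 0.0251


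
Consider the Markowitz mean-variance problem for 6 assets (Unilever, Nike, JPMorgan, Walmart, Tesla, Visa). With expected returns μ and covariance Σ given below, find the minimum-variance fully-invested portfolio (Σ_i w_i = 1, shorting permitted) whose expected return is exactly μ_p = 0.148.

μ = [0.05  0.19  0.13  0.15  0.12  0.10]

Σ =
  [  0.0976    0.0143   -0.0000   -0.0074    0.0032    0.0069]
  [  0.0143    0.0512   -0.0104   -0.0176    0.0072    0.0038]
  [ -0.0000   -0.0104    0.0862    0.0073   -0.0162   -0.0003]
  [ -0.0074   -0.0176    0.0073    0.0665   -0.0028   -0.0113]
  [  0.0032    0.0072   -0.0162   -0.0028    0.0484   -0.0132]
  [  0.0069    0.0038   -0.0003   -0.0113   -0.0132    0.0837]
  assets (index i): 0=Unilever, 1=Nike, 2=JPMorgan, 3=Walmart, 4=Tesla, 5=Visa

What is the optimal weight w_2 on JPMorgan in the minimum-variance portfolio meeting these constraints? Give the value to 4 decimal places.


p=Σ⁻¹μ = [-0.1770  4.9236  2.4184  3.7588  3.3387  2.0285]
q=Σ⁻¹𝟙 = [6.2838  24.4316  17.9899  24.5570  29.0387  18.2796]
a=μᵀp=2.408346  b=𝟙ᵀp=16.291034  c=𝟙ᵀq=120.580573  D=ac−b²=25.001976
λ₁=(c·0.148−b)/D = (120.580573·0.148−16.291034)/25.001976 = 0.062191
λ₂=(a−b·0.148)/D = (2.408346−16.291034·0.148)/25.001976 = -0.000109
w* = 0.062191·p + -0.000109·q:
  w_0 = 0.062191·-0.1770 + -0.000109·6.2838 = -0.0117  (Unilever)
  w_1 = 0.062191·4.9236 + -0.000109·24.4316 = 0.3035  (Nike)
  w_2 = 0.062191·2.4184 + -0.000109·17.9899 = 0.1484  (JPMorgan)
  w_3 = 0.062191·3.7588 + -0.000109·24.5570 = 0.2311  (Walmart)
  w_4 = 0.062191·3.3387 + -0.000109·29.0387 = 0.2045  (Tesla)
  w_5 = 0.062191·2.0285 + -0.000109·18.2796 = 0.1242  (Visa)
Σw_i=1.0000  μᵀw=0.1480
σ²=wᵀΣw=λ₁·μ_p+λ₂ = 0.062191·0.148 + -0.000109 = 0.009095 ≈ 0.0091

0.1484


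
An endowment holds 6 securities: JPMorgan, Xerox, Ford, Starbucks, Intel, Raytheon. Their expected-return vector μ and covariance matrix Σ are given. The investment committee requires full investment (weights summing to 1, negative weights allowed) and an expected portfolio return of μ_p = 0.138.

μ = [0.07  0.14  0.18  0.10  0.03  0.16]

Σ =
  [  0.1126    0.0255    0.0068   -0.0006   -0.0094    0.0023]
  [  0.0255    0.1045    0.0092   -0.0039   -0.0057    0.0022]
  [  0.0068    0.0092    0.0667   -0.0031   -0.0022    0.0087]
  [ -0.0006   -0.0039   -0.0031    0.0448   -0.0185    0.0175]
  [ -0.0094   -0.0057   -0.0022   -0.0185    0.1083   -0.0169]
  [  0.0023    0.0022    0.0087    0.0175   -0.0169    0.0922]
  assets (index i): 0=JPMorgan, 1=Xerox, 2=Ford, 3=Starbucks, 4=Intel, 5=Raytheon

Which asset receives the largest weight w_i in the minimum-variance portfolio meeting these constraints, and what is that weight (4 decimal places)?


u=Σ⁻¹μ = [0.2788  1.1743  2.5025  2.4708  1.0204  1.1823]
v=Σ⁻¹𝟙 = [7.5412  8.3046  14.0510  28.2790  16.5011  6.7910]
a=μᵀu=1.101242  b=𝟙ᵀu=8.629202  c=𝟙ᵀv=81.467889  D=ac−b²=15.252729
λ₁=(c·0.138−b)/D = (81.467889·0.138−8.629202)/15.252729 = 0.171338
λ₂=(a−b·0.138)/D = (1.101242−8.629202·0.138)/15.252729 = -0.005874
w* = 0.171338·u + -0.005874·v:
  w_0 = 0.171338·0.2788 + -0.005874·7.5412 = 0.0035  (JPMorgan)
  w_1 = 0.171338·1.1743 + -0.005874·8.3046 = 0.1524  (Xerox)
  w_2 = 0.171338·2.5025 + -0.005874·14.0510 = 0.3462  (Ford)
  w_3 = 0.171338·2.4708 + -0.005874·28.2790 = 0.2572  (Starbucks)
  w_4 = 0.171338·1.0204 + -0.005874·16.5011 = 0.0779  (Intel)
  w_5 = 0.171338·1.1823 + -0.005874·6.7910 = 0.1627  (Raytheon)
Σw_i=1.0000  μᵀw=0.1380
σ²=wᵀΣw=λ₁·μ_p+λ₂ = 0.171338·0.138 + -0.005874 = 0.017771 ≈ 0.0178

Ford (0.3462)


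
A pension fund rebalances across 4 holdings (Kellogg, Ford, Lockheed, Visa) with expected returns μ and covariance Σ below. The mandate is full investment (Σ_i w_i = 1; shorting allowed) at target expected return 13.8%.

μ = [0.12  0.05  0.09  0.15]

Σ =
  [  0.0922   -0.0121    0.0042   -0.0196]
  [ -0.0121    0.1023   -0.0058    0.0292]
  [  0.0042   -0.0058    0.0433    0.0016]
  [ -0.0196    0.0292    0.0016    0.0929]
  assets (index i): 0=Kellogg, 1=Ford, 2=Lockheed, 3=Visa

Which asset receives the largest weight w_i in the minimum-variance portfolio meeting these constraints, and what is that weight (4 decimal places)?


g=Σ⁻¹μ = [1.6425  0.2631  1.8862  1.8460]
h=Σ⁻¹𝟙 = [13.2365  9.7469  22.7431  10.1016]
a=μᵀg=0.656921  b=𝟙ᵀg=5.637844  c=𝟙ᵀh=55.828086  D=ac−b²=4.889330
λ₁=(c·0.138−b)/D = (55.828086·0.138−5.637844)/4.889330 = 0.422641
λ₂=(a−b·0.138)/D = (0.656921−5.637844·0.138)/4.889330 = -0.024769
w* = 0.422641·g + -0.024769·h:
  w_0 = 0.422641·1.6425 + -0.024769·13.2365 = 0.3664  (Kellogg)
  w_1 = 0.422641·0.2631 + -0.024769·9.7469 = -0.1302  (Ford)
  w_2 = 0.422641·1.8862 + -0.024769·22.7431 = 0.2339  (Lockheed)
  w_3 = 0.422641·1.8460 + -0.024769·10.1016 = 0.5300  (Visa)
Σw_i=1.0000  μᵀw=0.1380
σ²=wᵀΣw=λ₁·μ_p+λ₂ = 0.422641·0.138 + -0.024769 = 0.033556 ≈ 0.0336

Visa (0.5300)


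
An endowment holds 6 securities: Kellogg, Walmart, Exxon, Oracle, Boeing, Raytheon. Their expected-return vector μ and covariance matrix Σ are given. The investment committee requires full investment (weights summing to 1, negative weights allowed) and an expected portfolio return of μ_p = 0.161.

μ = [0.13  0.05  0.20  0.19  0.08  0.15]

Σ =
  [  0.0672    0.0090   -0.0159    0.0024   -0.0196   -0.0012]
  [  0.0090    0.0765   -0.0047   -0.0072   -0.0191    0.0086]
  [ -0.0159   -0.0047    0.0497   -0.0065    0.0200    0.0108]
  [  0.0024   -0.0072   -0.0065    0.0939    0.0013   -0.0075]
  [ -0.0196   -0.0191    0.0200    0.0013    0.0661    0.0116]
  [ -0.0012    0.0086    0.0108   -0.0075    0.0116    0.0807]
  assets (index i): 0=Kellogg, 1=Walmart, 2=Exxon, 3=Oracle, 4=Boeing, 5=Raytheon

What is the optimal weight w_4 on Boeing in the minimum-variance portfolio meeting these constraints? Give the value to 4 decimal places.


0.0500

x=Σ⁻¹μ = [3.0937  0.8259  4.8817  2.4411  0.6127  1.3022]
y=Σ⁻¹𝟙 = [22.9028  16.9142  21.7739  13.1296  18.8146  6.5314]
a=μᵀx=2.127988  b=𝟙ᵀx=13.157368  c=𝟙ᵀy=100.066555  D=ac−b²=39.824047
λ₁=(c·0.161−b)/D = (100.066555·0.161−13.157368)/39.824047 = 0.074160
λ₂=(a−b·0.161)/D = (2.127988−13.157368·0.161)/39.824047 = 0.000242
w* = 0.074160·x + 0.000242·y:
  w_0 = 0.074160·3.0937 + 0.000242·22.9028 = 0.2350  (Kellogg)
  w_1 = 0.074160·0.8259 + 0.000242·16.9142 = 0.0653  (Walmart)
  w_2 = 0.074160·4.8817 + 0.000242·21.7739 = 0.3673  (Exxon)
  w_3 = 0.074160·2.4411 + 0.000242·13.1296 = 0.1842  (Oracle)
  w_4 = 0.074160·0.6127 + 0.000242·18.8146 = 0.0500  (Boeing)
  w_5 = 0.074160·1.3022 + 0.000242·6.5314 = 0.0982  (Raytheon)
Σw_i=1.0000  μᵀw=0.1610
σ²=wᵀΣw=λ₁·μ_p+λ₂ = 0.074160·0.161 + 0.000242 = 0.012182 ≈ 0.0122


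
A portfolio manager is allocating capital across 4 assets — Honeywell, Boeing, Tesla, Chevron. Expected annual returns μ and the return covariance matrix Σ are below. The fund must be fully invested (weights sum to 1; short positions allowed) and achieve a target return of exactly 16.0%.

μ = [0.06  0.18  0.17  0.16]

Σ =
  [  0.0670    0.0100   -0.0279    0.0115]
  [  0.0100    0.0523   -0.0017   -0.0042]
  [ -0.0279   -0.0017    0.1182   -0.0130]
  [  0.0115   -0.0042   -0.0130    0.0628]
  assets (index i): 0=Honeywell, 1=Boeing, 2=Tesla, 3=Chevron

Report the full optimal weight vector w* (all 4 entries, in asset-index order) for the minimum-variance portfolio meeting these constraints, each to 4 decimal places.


u=Σ⁻¹μ = [0.6506  3.6292  1.9830  3.0818]
v=Σ⁻¹𝟙 = [15.1750  18.0694  14.2040  17.2935]
a=μᵀu=1.522494  b=𝟙ᵀu=9.344634  c=𝟙ᵀv=64.741889  D=ac−b²=11.246962
λ₁=(c·0.160−b)/D = (64.741889·0.160−9.344634)/11.246962 = 0.090164
λ₂=(a−b·0.160)/D = (1.522494−9.344634·0.160)/11.246962 = 0.002432
w* = 0.090164·u + 0.002432·v:
  w_0 = 0.090164·0.6506 + 0.002432·15.1750 = 0.0956  (Honeywell)
  w_1 = 0.090164·3.6292 + 0.002432·18.0694 = 0.3712  (Boeing)
  w_2 = 0.090164·1.9830 + 0.002432·14.2040 = 0.2133  (Tesla)
  w_3 = 0.090164·3.0818 + 0.002432·17.2935 = 0.3199  (Chevron)
Σw_i=1.0000  μᵀw=0.1600
σ²=wᵀΣw=λ₁·μ_p+λ₂ = 0.090164·0.160 + 0.002432 = 0.016858 ≈ 0.0169

0.0956  0.3712  0.2133  0.3199


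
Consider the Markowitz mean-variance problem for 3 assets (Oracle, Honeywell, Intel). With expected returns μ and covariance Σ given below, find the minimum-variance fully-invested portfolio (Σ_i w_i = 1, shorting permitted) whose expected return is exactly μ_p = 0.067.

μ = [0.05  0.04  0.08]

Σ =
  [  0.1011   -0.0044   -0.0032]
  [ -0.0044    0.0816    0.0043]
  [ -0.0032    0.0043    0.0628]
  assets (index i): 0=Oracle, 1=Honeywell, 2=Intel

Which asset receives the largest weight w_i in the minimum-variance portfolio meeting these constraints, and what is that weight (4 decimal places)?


Intel (0.6181)

x=Σ⁻¹μ = [0.5545  0.4531  1.2711]
y=Σ⁻¹𝟙 = [10.9098  12.0181  15.6566]
a=μᵀx=0.147539  b=𝟙ᵀx=2.278742  c=𝟙ᵀy=38.584518  D=ac−b²=0.500073
λ₁=(c·0.067−b)/D = (38.584518·0.067−2.278742)/0.500073 = 0.612752
λ₂=(a−b·0.067)/D = (0.147539−2.278742·0.067)/0.500073 = -0.010271
w* = 0.612752·x + -0.010271·y:
  w_0 = 0.612752·0.5545 + -0.010271·10.9098 = 0.2277  (Oracle)
  w_1 = 0.612752·0.4531 + -0.010271·12.0181 = 0.1542  (Honeywell)
  w_2 = 0.612752·1.2711 + -0.010271·15.6566 = 0.6181  (Intel)
Σw_i=1.0000  μᵀw=0.0670
σ²=wᵀΣw=λ₁·μ_p+λ₂ = 0.612752·0.067 + -0.010271 = 0.030783 ≈ 0.0308


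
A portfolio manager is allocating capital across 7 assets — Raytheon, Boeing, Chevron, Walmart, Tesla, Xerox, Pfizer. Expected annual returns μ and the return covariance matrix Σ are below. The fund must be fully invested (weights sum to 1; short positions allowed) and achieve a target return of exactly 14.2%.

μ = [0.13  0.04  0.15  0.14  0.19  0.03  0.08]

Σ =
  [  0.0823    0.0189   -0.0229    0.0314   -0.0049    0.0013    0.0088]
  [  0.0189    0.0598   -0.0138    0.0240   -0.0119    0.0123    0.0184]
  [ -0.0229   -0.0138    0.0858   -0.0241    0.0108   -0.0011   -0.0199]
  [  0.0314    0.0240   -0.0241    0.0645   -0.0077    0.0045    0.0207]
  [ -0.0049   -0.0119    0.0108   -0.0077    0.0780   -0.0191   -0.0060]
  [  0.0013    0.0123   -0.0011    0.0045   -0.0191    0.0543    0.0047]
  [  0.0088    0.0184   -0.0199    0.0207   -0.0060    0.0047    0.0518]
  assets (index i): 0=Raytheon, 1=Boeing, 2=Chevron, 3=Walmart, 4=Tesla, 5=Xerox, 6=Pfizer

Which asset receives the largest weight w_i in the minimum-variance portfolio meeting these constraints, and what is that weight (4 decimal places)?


u=Σ⁻¹μ = [1.5282  -0.3377  2.8231  2.2753  2.7645  1.2790  1.7842]
v=Σ⁻¹𝟙 = [11.2865  7.7235  20.8818  9.6349  19.4313  21.1990  19.1433]
a=μᵀu=1.633539  b=𝟙ᵀu=12.116716  c=𝟙ᵀv=109.300261  D=ac−b²=31.731472
λ₁=(c·0.142−b)/D = (109.300261·0.142−12.116716)/31.731472 = 0.107273
λ₂=(a−b·0.142)/D = (1.633539−12.116716·0.142)/31.731472 = -0.002743
w* = 0.107273·u + -0.002743·v:
  w_0 = 0.107273·1.5282 + -0.002743·11.2865 = 0.1330  (Raytheon)
  w_1 = 0.107273·-0.3377 + -0.002743·7.7235 = -0.0574  (Boeing)
  w_2 = 0.107273·2.8231 + -0.002743·20.8818 = 0.2456  (Chevron)
  w_3 = 0.107273·2.2753 + -0.002743·9.6349 = 0.2176  (Walmart)
  w_4 = 0.107273·2.7645 + -0.002743·19.4313 = 0.2433  (Tesla)
  w_5 = 0.107273·1.2790 + -0.002743·21.1990 = 0.0791  (Xerox)
  w_6 = 0.107273·1.7842 + -0.002743·19.1433 = 0.1389  (Pfizer)
Σw_i=1.0000  μᵀw=0.1420
σ²=wᵀΣw=λ₁·μ_p+λ₂ = 0.107273·0.142 + -0.002743 = 0.012490 ≈ 0.0125

Chevron (0.2456)


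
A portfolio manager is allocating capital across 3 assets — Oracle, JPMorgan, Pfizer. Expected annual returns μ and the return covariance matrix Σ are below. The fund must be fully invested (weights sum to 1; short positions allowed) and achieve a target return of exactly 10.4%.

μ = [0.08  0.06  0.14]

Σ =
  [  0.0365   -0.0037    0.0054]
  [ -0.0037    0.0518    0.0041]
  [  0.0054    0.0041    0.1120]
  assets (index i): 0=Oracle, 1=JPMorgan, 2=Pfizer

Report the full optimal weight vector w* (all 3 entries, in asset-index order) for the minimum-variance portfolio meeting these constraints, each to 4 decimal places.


x=Σ⁻¹μ = [2.1530  1.2249  1.1014]
y=Σ⁻¹𝟙 = [28.5011  20.8032  6.7929]
a=μᵀx=0.399925  b=𝟙ᵀx=4.479279  c=𝟙ᵀy=56.097121  D=ac−b²=2.370715
λ₁=(c·0.104−b)/D = (56.097121·0.104−4.479279)/2.370715 = 0.571482
λ₂=(a−b·0.104)/D = (0.399925−4.479279·0.104)/2.370715 = -0.027806
w* = 0.571482·x + -0.027806·y:
  w_0 = 0.571482·2.1530 + -0.027806·28.5011 = 0.4379  (Oracle)
  w_1 = 0.571482·1.2249 + -0.027806·20.8032 = 0.1216  (JPMorgan)
  w_2 = 0.571482·1.1014 + -0.027806·6.7929 = 0.4405  (Pfizer)
Σw_i=1.0000  μᵀw=0.1040
σ²=wᵀΣw=λ₁·μ_p+λ₂ = 0.571482·0.104 + -0.027806 = 0.031628 ≈ 0.0316

0.4379  0.1216  0.4405


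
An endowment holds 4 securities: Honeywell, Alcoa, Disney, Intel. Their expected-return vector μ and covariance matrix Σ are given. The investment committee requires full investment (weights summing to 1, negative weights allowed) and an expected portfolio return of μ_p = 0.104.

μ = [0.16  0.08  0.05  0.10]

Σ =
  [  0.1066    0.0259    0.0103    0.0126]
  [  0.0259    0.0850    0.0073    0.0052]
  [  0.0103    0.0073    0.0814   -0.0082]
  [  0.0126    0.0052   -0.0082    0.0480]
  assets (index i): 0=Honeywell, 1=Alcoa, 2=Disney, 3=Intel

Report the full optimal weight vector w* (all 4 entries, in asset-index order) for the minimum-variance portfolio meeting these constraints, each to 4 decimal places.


x=Σ⁻¹μ = [1.1169  0.4345  0.6202  1.8490]
y=Σ⁻¹𝟙 = [3.5886  8.2340  13.2342  21.2601]
a=μᵀx=0.429376  b=𝟙ᵀx=4.020627  c=𝟙ᵀy=46.316972  D=ac−b²=3.721945
λ₁=(c·0.104−b)/D = (46.316972·0.104−4.020627)/3.721945 = 0.213958
λ₂=(a−b·0.104)/D = (0.429376−4.020627·0.104)/3.721945 = 0.003017
w* = 0.213958·x + 0.003017·y:
  w_0 = 0.213958·1.1169 + 0.003017·3.5886 = 0.2498  (Honeywell)
  w_1 = 0.213958·0.4345 + 0.003017·8.2340 = 0.1178  (Alcoa)
  w_2 = 0.213958·0.6202 + 0.003017·13.2342 = 0.1726  (Disney)
  w_3 = 0.213958·1.8490 + 0.003017·21.2601 = 0.4598  (Intel)
Σw_i=1.0000  μᵀw=0.1040
σ²=wᵀΣw=λ₁·μ_p+λ₂ = 0.213958·0.104 + 0.003017 = 0.025269 ≈ 0.0253

0.2498  0.1178  0.1726  0.4598


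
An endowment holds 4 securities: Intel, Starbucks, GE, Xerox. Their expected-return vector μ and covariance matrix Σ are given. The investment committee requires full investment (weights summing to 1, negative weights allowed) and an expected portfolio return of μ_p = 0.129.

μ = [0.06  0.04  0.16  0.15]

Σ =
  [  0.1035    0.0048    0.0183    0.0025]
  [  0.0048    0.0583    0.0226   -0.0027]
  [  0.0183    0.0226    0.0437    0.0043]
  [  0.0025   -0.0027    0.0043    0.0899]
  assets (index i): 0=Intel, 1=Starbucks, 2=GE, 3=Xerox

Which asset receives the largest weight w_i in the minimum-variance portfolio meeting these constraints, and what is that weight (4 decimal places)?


g=Σ⁻¹μ = [-0.1214  -0.7751  3.9695  1.4588]
h=Σ⁻¹𝟙 = [6.5780  12.1464  12.7948  10.6934]
a=μᵀg=0.815643  b=𝟙ᵀg=4.531707  c=𝟙ᵀh=42.212527  D=ac−b²=13.893965
λ₁=(c·0.129−b)/D = (42.212527·0.129−4.531707)/13.893965 = 0.065763
λ₂=(a−b·0.129)/D = (0.815643−4.531707·0.129)/13.893965 = 0.016630
w* = 0.065763·g + 0.016630·h:
  w_0 = 0.065763·-0.1214 + 0.016630·6.5780 = 0.1014  (Intel)
  w_1 = 0.065763·-0.7751 + 0.016630·12.1464 = 0.1510  (Starbucks)
  w_2 = 0.065763·3.9695 + 0.016630·12.7948 = 0.4738  (GE)
  w_3 = 0.065763·1.4588 + 0.016630·10.6934 = 0.2738  (Xerox)
Σw_i=1.0000  μᵀw=0.1290
σ²=wᵀΣw=λ₁·μ_p+λ₂ = 0.065763·0.129 + 0.016630 = 0.025113 ≈ 0.0251

GE (0.4738)


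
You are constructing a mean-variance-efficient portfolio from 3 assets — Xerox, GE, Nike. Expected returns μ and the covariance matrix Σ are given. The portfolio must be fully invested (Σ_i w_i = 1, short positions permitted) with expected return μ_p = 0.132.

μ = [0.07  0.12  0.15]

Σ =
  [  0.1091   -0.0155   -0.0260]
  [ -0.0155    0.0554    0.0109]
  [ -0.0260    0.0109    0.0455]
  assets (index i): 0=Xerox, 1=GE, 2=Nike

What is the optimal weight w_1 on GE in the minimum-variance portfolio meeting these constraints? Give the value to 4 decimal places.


u=Σ⁻¹μ = [1.8407  1.9158  3.8896]
v=Σ⁻¹𝟙 = [18.4095  17.6386  28.2722]
a=μᵀu=0.942187  b=𝟙ᵀu=7.646133  c=𝟙ᵀv=64.320348  D=ac−b²=2.138460
λ₁=(c·0.132−b)/D = (64.320348·0.132−7.646133)/2.138460 = 0.394748
λ₂=(a−b·0.132)/D = (0.942187−7.646133·0.132)/2.138460 = -0.031379
w* = 0.394748·u + -0.031379·v:
  w_0 = 0.394748·1.8407 + -0.031379·18.4095 = 0.1490  (Xerox)
  w_1 = 0.394748·1.9158 + -0.031379·17.6386 = 0.2028  (GE)
  w_2 = 0.394748·3.8896 + -0.031379·28.2722 = 0.6483  (Nike)
Σw_i=1.0000  μᵀw=0.1320
σ²=wᵀΣw=λ₁·μ_p+λ₂ = 0.394748·0.132 + -0.031379 = 0.020728 ≈ 0.0207

0.2028


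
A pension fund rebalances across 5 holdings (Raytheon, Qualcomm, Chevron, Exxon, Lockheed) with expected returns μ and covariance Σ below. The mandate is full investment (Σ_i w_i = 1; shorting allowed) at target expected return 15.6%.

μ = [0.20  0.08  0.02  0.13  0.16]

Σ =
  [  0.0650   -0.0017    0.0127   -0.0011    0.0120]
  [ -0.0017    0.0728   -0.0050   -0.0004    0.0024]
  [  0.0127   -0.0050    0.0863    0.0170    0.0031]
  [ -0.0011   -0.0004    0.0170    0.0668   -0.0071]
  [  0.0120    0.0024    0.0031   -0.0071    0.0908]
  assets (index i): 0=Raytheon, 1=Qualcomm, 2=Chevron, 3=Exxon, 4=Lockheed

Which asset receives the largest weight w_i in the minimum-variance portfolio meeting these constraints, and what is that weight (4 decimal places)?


Raytheon (0.3585)

u=Σ⁻¹μ = [2.9889  1.0853  -0.6604  2.3339  1.5435]
v=Σ⁻¹𝟙 = [12.7541  14.2936  7.3407  14.4422  9.8285]
a=μᵀu=1.221761  b=𝟙ᵀu=7.291166  c=𝟙ᵀv=58.659116  D=ac−b²=18.506300
λ₁=(c·0.156−b)/D = (58.659116·0.156−7.291166)/18.506300 = 0.100488
λ₂=(a−b·0.156)/D = (1.221761−7.291166·0.156)/18.506300 = 0.004557
w* = 0.100488·u + 0.004557·v:
  w_0 = 0.100488·2.9889 + 0.004557·12.7541 = 0.3585  (Raytheon)
  w_1 = 0.100488·1.0853 + 0.004557·14.2936 = 0.1742  (Qualcomm)
  w_2 = 0.100488·-0.6604 + 0.004557·7.3407 = -0.0329  (Chevron)
  w_3 = 0.100488·2.3339 + 0.004557·14.4422 = 0.3004  (Exxon)
  w_4 = 0.100488·1.5435 + 0.004557·9.8285 = 0.1999  (Lockheed)
Σw_i=1.0000  μᵀw=0.1560
σ²=wᵀΣw=λ₁·μ_p+λ₂ = 0.100488·0.156 + 0.004557 = 0.020233 ≈ 0.0202


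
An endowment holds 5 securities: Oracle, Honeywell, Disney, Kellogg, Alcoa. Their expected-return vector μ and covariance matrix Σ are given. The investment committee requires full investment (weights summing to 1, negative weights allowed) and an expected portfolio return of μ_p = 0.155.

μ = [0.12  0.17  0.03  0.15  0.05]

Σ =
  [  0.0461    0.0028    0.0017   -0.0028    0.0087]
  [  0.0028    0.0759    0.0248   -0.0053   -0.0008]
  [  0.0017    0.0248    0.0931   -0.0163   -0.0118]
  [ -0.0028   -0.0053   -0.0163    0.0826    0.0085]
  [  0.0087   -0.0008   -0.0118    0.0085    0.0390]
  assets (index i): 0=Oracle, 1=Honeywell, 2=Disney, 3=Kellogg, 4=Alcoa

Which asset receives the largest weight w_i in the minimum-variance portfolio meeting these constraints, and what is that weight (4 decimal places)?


x=Σ⁻¹μ = [2.5203  2.2689  0.0703  2.0252  0.3462]
y=Σ⁻¹𝟙 = [17.1006  9.4147  13.2127  13.5237  23.0696]
a=μᵀx=1.011359  b=𝟙ᵀx=7.230980  c=𝟙ᵀy=76.321270  D=ac−b²=24.901091
λ₁=(c·0.155−b)/D = (76.321270·0.155−7.230980)/24.901091 = 0.184683
λ₂=(a−b·0.155)/D = (1.011359−7.230980·0.155)/24.901091 = -0.004395
w* = 0.184683·x + -0.004395·y:
  w_0 = 0.184683·2.5203 + -0.004395·17.1006 = 0.3903  (Oracle)
  w_1 = 0.184683·2.2689 + -0.004395·9.4147 = 0.3777  (Honeywell)
  w_2 = 0.184683·0.0703 + -0.004395·13.2127 = -0.0451  (Disney)
  w_3 = 0.184683·2.0252 + -0.004395·13.5237 = 0.3146  (Kellogg)
  w_4 = 0.184683·0.3462 + -0.004395·23.0696 = -0.0374  (Alcoa)
Σw_i=1.0000  μᵀw=0.1550
σ²=wᵀΣw=λ₁·μ_p+λ₂ = 0.184683·0.155 + -0.004395 = 0.024231 ≈ 0.0242

Oracle (0.3903)


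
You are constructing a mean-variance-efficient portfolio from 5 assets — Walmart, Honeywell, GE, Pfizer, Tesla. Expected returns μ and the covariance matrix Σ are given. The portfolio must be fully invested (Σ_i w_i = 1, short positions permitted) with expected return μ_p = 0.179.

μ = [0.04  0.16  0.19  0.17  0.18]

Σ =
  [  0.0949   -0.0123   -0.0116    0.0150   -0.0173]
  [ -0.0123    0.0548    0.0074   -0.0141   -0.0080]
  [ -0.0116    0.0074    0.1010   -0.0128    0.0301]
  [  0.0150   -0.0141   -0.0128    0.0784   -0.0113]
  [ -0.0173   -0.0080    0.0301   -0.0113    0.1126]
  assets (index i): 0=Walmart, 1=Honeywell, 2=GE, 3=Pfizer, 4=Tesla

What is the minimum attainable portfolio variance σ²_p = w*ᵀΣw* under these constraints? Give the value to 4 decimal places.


0.0192

g=Σ⁻¹μ = [0.9771  4.0523  1.5248  3.2408  1.9542]
h=Σ⁻¹𝟙 = [14.4776  26.8730  8.1010  17.9643  12.6519]
a=μᵀg=1.879866  b=𝟙ᵀg=11.749249  c=𝟙ᵀh=80.067788  D=ac−b²=12.471857
λ₁=(c·0.179−b)/D = (80.067788·0.179−11.749249)/12.471857 = 0.207097
λ₂=(a−b·0.179)/D = (1.879866−11.749249·0.179)/12.471857 = -0.017900
w* = 0.207097·g + -0.017900·h:
  w_0 = 0.207097·0.9771 + -0.017900·14.4776 = -0.0568  (Walmart)
  w_1 = 0.207097·4.0523 + -0.017900·26.8730 = 0.3582  (Honeywell)
  w_2 = 0.207097·1.5248 + -0.017900·8.1010 = 0.1708  (GE)
  w_3 = 0.207097·3.2408 + -0.017900·17.9643 = 0.3496  (Pfizer)
  w_4 = 0.207097·1.9542 + -0.017900·12.6519 = 0.1782  (Tesla)
Σw_i=1.0000  μᵀw=0.1790
σ²=wᵀΣw=λ₁·μ_p+λ₂ = 0.207097·0.179 + -0.017900 = 0.019170 ≈ 0.0192


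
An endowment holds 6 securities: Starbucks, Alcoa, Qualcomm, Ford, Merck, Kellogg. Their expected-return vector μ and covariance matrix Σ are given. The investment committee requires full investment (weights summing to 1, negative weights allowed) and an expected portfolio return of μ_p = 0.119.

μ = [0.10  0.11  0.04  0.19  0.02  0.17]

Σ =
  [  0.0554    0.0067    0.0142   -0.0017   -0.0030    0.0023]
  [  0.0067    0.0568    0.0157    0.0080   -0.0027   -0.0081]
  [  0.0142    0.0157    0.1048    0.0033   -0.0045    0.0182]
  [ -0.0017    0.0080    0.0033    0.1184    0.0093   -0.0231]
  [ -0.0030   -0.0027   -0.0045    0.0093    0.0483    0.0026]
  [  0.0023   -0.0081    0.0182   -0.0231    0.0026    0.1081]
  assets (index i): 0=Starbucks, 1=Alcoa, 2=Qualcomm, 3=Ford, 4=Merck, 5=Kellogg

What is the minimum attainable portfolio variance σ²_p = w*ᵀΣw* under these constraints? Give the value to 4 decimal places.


p=Σ⁻¹μ = [1.6910  1.9401  -0.5758  1.9348  0.0835  2.1904]
q=Σ⁻¹𝟙 = [16.0756  16.0697  3.7479  7.9317  20.8480  10.6753]
a=μᵀp=1.101121  b=𝟙ᵀp=7.263918  c=𝟙ᵀq=75.348190  D=ac−b²=30.202962
λ₁=(c·0.119−b)/D = (75.348190·0.119−7.263918)/30.202962 = 0.056369
λ₂=(a−b·0.119)/D = (1.101121−7.263918·0.119)/30.202962 = 0.007837
w* = 0.056369·p + 0.007837·q:
  w_0 = 0.056369·1.6910 + 0.007837·16.0756 = 0.2213  (Starbucks)
  w_1 = 0.056369·1.9401 + 0.007837·16.0697 = 0.2353  (Alcoa)
  w_2 = 0.056369·-0.5758 + 0.007837·3.7479 = -0.0031  (Qualcomm)
  w_3 = 0.056369·1.9348 + 0.007837·7.9317 = 0.1712  (Ford)
  w_4 = 0.056369·0.0835 + 0.007837·20.8480 = 0.1681  (Merck)
  w_5 = 0.056369·2.1904 + 0.007837·10.6753 = 0.2071  (Kellogg)
Σw_i=1.0000  μᵀw=0.1190
σ²=wᵀΣw=λ₁·μ_p+λ₂ = 0.056369·0.119 + 0.007837 = 0.014545 ≈ 0.0145

0.0145


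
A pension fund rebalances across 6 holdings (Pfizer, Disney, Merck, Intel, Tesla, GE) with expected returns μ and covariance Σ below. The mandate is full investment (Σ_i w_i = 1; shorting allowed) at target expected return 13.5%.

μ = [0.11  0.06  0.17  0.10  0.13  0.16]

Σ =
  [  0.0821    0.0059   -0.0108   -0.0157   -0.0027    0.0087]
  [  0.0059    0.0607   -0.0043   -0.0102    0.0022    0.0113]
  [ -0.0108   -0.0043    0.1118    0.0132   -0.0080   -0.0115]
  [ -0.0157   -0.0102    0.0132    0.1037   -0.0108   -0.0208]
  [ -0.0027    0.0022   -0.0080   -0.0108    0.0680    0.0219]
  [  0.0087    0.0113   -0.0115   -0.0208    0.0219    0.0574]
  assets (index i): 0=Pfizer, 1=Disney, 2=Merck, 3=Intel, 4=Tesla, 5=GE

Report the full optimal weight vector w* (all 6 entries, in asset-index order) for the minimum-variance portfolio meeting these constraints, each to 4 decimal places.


0.1555  0.0467  0.1918  0.1676  0.1474  0.2910

g=Σ⁻¹μ = [1.6286  0.6770  1.8979  1.7660  1.5442  2.8384]
h=Σ⁻¹𝟙 = [14.5816  15.3027  11.5604  16.3687  13.8687  15.1552]
a=μᵀg=1.373887  b=𝟙ᵀg=10.352030  c=𝟙ᵀh=86.837235  D=ac−b²=12.140023
λ₁=(c·0.135−b)/D = (86.837235·0.135−10.352030)/12.140023 = 0.112932
λ₂=(a−b·0.135)/D = (1.373887−10.352030·0.135)/12.140023 = -0.001947
w* = 0.112932·g + -0.001947·h:
  w_0 = 0.112932·1.6286 + -0.001947·14.5816 = 0.1555  (Pfizer)
  w_1 = 0.112932·0.6770 + -0.001947·15.3027 = 0.0467  (Disney)
  w_2 = 0.112932·1.8979 + -0.001947·11.5604 = 0.1918  (Merck)
  w_3 = 0.112932·1.7660 + -0.001947·16.3687 = 0.1676  (Intel)
  w_4 = 0.112932·1.5442 + -0.001947·13.8687 = 0.1474  (Tesla)
  w_5 = 0.112932·2.8384 + -0.001947·15.1552 = 0.2910  (GE)
Σw_i=1.0000  μᵀw=0.1350
σ²=wᵀΣw=λ₁·μ_p+λ₂ = 0.112932·0.135 + -0.001947 = 0.013299 ≈ 0.0133


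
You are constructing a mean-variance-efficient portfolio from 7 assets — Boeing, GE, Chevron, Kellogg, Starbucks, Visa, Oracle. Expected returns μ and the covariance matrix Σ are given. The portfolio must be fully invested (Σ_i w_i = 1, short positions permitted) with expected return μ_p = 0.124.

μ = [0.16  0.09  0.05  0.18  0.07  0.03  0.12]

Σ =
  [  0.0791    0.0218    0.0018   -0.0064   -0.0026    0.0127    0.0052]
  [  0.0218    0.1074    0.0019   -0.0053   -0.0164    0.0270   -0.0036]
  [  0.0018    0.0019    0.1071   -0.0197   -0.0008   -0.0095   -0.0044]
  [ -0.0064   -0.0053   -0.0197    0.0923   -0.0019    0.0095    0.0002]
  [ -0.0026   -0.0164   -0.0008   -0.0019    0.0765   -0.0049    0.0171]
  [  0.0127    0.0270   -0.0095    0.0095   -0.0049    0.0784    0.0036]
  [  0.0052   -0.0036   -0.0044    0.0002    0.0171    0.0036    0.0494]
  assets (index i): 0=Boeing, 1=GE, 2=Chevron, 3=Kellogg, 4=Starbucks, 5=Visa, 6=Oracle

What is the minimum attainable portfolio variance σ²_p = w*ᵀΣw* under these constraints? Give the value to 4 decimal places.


x=Σ⁻¹μ = [1.9169  0.8458  0.9114  2.3828  0.7222  -0.4507  2.1434]
y=Σ⁻¹𝟙 = [9.2292  8.2648  13.1241  14.1156  12.5997  8.3457  16.0159]
a=μᵀx=1.151538  b=𝟙ᵀx=8.471774  c=𝟙ᵀy=81.695029  D=ac−b²=22.303964
λ₁=(c·0.124−b)/D = (81.695029·0.124−8.471774)/22.303964 = 0.074355
λ₂=(a−b·0.124)/D = (1.151538−8.471774·0.124)/22.303964 = 0.004530
w* = 0.074355·x + 0.004530·y:
  w_0 = 0.074355·1.9169 + 0.004530·9.2292 = 0.1843  (Boeing)
  w_1 = 0.074355·0.8458 + 0.004530·8.2648 = 0.1003  (GE)
  w_2 = 0.074355·0.9114 + 0.004530·13.1241 = 0.1272  (Chevron)
  w_3 = 0.074355·2.3828 + 0.004530·14.1156 = 0.2411  (Kellogg)
  w_4 = 0.074355·0.7222 + 0.004530·12.5997 = 0.1108  (Starbucks)
  w_5 = 0.074355·-0.4507 + 0.004530·8.3457 = 0.0043  (Visa)
  w_6 = 0.074355·2.1434 + 0.004530·16.0159 = 0.2319  (Oracle)
Σw_i=1.0000  μᵀw=0.1240
σ²=wᵀΣw=λ₁·μ_p+λ₂ = 0.074355·0.124 + 0.004530 = 0.013750 ≈ 0.0138

0.0138


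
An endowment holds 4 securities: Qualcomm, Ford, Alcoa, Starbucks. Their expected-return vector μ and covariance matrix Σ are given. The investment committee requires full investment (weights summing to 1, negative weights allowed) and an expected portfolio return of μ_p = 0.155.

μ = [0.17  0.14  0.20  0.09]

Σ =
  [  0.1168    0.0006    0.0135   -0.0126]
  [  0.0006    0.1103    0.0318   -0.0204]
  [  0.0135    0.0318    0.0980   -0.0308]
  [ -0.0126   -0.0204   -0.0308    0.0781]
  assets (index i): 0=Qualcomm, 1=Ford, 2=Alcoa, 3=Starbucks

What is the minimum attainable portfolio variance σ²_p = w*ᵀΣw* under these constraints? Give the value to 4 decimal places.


0.0230

p=Σ⁻¹μ = [1.4620  1.0746  2.3004  2.5761]
q=Σ⁻¹𝟙 = [9.3940  9.3787  12.7128  21.7829]
a=μᵀp=1.090897  b=𝟙ᵀp=7.413002  c=𝟙ᵀq=53.268286  D=ac−b²=3.157613
λ₁=(c·0.155−b)/D = (53.268286·0.155−7.413002)/3.157613 = 0.267158
λ₂=(a−b·0.155)/D = (1.090897−7.413002·0.155)/3.157613 = -0.018406
w* = 0.267158·p + -0.018406·q:
  w_0 = 0.267158·1.4620 + -0.018406·9.3940 = 0.2177  (Qualcomm)
  w_1 = 0.267158·1.0746 + -0.018406·9.3787 = 0.1145  (Ford)
  w_2 = 0.267158·2.3004 + -0.018406·12.7128 = 0.3806  (Alcoa)
  w_3 = 0.267158·2.5761 + -0.018406·21.7829 = 0.2873  (Starbucks)
Σw_i=1.0000  μᵀw=0.1550
σ²=wᵀΣw=λ₁·μ_p+λ₂ = 0.267158·0.155 + -0.018406 = 0.023004 ≈ 0.0230


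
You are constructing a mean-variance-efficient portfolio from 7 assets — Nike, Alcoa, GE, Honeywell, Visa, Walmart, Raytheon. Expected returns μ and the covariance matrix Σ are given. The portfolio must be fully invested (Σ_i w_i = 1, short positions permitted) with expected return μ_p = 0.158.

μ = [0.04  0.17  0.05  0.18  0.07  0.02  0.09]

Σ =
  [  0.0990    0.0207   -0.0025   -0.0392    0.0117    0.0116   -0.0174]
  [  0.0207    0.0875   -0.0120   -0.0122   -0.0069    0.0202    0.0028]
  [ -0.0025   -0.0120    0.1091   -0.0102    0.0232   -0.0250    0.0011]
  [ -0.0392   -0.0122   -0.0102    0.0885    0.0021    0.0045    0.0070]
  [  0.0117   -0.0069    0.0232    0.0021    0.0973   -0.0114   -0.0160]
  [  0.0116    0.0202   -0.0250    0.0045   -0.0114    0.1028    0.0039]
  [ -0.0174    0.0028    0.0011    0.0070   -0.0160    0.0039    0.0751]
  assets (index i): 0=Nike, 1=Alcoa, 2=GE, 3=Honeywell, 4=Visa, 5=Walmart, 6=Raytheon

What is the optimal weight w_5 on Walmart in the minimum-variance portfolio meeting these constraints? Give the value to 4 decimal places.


u=Σ⁻¹μ = [1.2917  2.2293  0.7842  2.9019  0.6487  -0.3024  1.2865]
v=Σ⁻¹𝟙 = [16.8701  10.1373  12.2808  19.6432  9.2895  8.3675  16.3801]
a=μᵀu=1.147342  b=𝟙ᵀu=8.839790  c=𝟙ᵀv=92.968492  D=ac−b²=28.524802
λ₁=(c·0.158−b)/D = (92.968492·0.158−8.839790)/28.524802 = 0.205058
λ₂=(a−b·0.158)/D = (1.147342−8.839790·0.158)/28.524802 = -0.008741
w* = 0.205058·u + -0.008741·v:
  w_0 = 0.205058·1.2917 + -0.008741·16.8701 = 0.1174  (Nike)
  w_1 = 0.205058·2.2293 + -0.008741·10.1373 = 0.3685  (Alcoa)
  w_2 = 0.205058·0.7842 + -0.008741·12.2808 = 0.0535  (GE)
  w_3 = 0.205058·2.9019 + -0.008741·19.6432 = 0.4234  (Honeywell)
  w_4 = 0.205058·0.6487 + -0.008741·9.2895 = 0.0518  (Visa)
  w_5 = 0.205058·-0.3024 + -0.008741·8.3675 = -0.1352  (Walmart)
  w_6 = 0.205058·1.2865 + -0.008741·16.3801 = 0.1206  (Raytheon)
Σw_i=1.0000  μᵀw=0.1580
σ²=wᵀΣw=λ₁·μ_p+λ₂ = 0.205058·0.158 + -0.008741 = 0.023658 ≈ 0.0237

-0.1352


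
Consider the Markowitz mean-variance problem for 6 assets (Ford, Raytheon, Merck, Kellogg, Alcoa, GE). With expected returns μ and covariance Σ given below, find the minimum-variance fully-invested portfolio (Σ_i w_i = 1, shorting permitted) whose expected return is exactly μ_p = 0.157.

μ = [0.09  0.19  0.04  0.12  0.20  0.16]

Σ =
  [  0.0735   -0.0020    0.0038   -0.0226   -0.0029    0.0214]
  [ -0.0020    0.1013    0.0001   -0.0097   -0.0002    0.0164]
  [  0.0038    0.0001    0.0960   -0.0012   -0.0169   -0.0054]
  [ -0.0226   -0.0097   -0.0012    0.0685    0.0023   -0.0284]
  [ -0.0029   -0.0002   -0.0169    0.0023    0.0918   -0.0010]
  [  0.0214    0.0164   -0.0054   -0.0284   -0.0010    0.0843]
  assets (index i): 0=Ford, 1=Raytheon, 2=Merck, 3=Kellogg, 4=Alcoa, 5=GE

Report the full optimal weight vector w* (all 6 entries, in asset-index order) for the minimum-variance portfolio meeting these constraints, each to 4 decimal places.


x=Σ⁻¹μ = [1.7053  1.8645  0.9374  3.4982  2.3473  2.3688]
y=Σ⁻¹𝟙 = [17.8120  10.3780  13.3048  28.3077  13.3915  15.8695]
a=μᵀx=1.813469  b=𝟙ᵀx=12.721449  c=𝟙ᵀy=99.063525  D=ac−b²=17.813411
λ₁=(c·0.157−b)/D = (99.063525·0.157−12.721449)/17.813411 = 0.158955
λ₂=(a−b·0.157)/D = (1.813469−12.721449·0.157)/17.813411 = -0.010318
w* = 0.158955·x + -0.010318·y:
  w_0 = 0.158955·1.7053 + -0.010318·17.8120 = 0.0873  (Ford)
  w_1 = 0.158955·1.8645 + -0.010318·10.3780 = 0.1893  (Raytheon)
  w_2 = 0.158955·0.9374 + -0.010318·13.3048 = 0.0117  (Merck)
  w_3 = 0.158955·3.4982 + -0.010318·28.3077 = 0.2640  (Kellogg)
  w_4 = 0.158955·2.3473 + -0.010318·13.3915 = 0.2349  (Alcoa)
  w_5 = 0.158955·2.3688 + -0.010318·15.8695 = 0.2128  (GE)
Σw_i=1.0000  μᵀw=0.1570
σ²=wᵀΣw=λ₁·μ_p+λ₂ = 0.158955·0.157 + -0.010318 = 0.014638 ≈ 0.0146

0.0873  0.1893  0.0117  0.2640  0.2349  0.2128
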